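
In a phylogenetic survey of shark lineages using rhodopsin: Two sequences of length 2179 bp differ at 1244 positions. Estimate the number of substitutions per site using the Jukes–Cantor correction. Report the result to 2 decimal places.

p = 1244/2179 ≈ 0.570904.
d = −(3/4) ln(1 − 4p/3) = −0.75 ln(1 − 0.761205) = −0.75 ln(0.238795)
  = −0.75 × (-1.432150) = 1.074113 substitutions/site.

1.07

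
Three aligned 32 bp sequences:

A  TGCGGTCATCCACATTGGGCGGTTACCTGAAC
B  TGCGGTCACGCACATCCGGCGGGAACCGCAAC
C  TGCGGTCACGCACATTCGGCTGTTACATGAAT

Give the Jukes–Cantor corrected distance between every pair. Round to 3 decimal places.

d(A,B) = 0.304, d(A,C) = 0.216, d(B,C) = 0.304

A–B: 8/32 sites differ → p = 0.25, d = −0.75 ln(1 − 0.333333) = 0.304098 ≈ 0.304.
A–C: 6/32 sites differ → p = 0.1875, d = −0.75 ln(1 − 0.25) = 0.215762 ≈ 0.216.
B–C: 8/32 sites differ → p = 0.25, d = −0.75 ln(1 − 0.333333) = 0.304098 ≈ 0.304.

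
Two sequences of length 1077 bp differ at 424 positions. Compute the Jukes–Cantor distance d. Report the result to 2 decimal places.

p = 424/1077 ≈ 0.393686.
d = −(3/4) ln(1 − 4p/3) = −0.75 ln(1 − 0.524915) = −0.75 ln(0.475085)
  = −0.75 × (-0.744262) = 0.558197 substitutions/site.

0.56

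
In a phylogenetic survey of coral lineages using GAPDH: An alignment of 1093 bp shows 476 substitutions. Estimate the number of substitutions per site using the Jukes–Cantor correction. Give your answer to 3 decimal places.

p = 476/1093 ≈ 0.435499.
d = −(3/4) ln(1 − 4p/3) = −0.75 ln(1 − 0.580665) = −0.75 ln(0.419335)
  = −0.75 × (-0.869085) = 0.651814 substitutions/site.

0.652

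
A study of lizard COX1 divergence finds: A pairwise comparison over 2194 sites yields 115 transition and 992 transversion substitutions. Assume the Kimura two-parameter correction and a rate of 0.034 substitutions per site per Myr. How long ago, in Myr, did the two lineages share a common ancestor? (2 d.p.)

P = 115/2194 ≈ 0.052416 and Q = 992/2194 ≈ 0.452142.
Under the Kimura two-parameter model, d = −½ ln(1 − 2P − Q) − ¼ ln(1 − 2Q).
1 − 2P − Q = 0.443026, giving −½ ln(0.443026) = 0.407063.
1 − 2Q = 0.095716, giving −¼ ln(0.095716) = 0.586592.
d = 0.407063 + 0.586592 = 0.993655.
Under a molecular clock d = 2μt, so t = d/(2μ) = 0.993655 / (2 × 0.034) = 14.61 Myr.

14.61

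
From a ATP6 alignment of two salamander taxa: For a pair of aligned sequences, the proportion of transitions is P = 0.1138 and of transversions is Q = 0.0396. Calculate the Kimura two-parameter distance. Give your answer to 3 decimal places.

0.176

Under the Kimura two-parameter model, d = −½ ln(1 − 2P − Q) − ¼ ln(1 − 2Q).
1 − 2P − Q = 0.7328, giving −½ ln(0.7328) = 0.155441.
1 − 2Q = 0.9208, giving −¼ ln(0.9208) = 0.020628.
d = 0.155441 + 0.020628 = 0.176069.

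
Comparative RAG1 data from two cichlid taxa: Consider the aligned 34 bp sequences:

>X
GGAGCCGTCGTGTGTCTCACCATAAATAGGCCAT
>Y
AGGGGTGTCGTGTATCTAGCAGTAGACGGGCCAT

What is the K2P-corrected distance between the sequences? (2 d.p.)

Of 34 sites, 9 differences are transitions and 3 are transversions, so P = 9/34 ≈ 0.264706 and Q = 3/34 ≈ 0.088235.
Under the Kimura two-parameter model, d = −½ ln(1 − 2P − Q) − ¼ ln(1 − 2Q).
1 − 2P − Q = 0.382353, giving −½ ln(0.382353) = 0.480706.
1 − 2Q = 0.82353, giving −¼ ln(0.82353) = 0.048539.
d = 0.480706 + 0.048539 = 0.529245.

0.53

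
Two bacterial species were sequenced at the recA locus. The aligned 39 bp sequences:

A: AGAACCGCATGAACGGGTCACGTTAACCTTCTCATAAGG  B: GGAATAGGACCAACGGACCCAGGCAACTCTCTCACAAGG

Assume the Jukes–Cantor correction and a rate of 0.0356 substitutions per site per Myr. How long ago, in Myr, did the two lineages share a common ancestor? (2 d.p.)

7.58

The sequences differ at 15 of 39 sites, so p = 15/39 ≈ 0.384615.
d = −(3/4) ln(1 − 4p/3) = −0.75 ln(1 − 0.51282) = −0.75 ln(0.48718)
  = −0.75 × (-0.719122) = 0.539342 substitutions/site.
Under a molecular clock d = 2μt, so t = d/(2μ) = 0.539342 / (2 × 0.0356) = 7.58 Myr.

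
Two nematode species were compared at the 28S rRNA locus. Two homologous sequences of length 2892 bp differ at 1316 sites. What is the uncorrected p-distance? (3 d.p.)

0.455

p = 1316/2892 = 0.455048… ≈ 0.455 (to 3 d.p.).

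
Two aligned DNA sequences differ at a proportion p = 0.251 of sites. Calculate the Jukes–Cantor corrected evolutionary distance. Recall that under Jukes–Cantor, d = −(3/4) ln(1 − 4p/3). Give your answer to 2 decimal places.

d = −(3/4) ln(1 − 4p/3) = −0.75 ln(1 − 0.334667) = −0.75 ln(0.665333)
  = −0.75 × (-0.407468) = 0.305601 substitutions/site.

0.31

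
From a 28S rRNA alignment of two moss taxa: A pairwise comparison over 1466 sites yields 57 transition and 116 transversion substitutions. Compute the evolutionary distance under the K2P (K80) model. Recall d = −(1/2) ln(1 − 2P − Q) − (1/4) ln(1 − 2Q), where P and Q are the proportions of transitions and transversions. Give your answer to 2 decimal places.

P = 57/1466 ≈ 0.038881 and Q = 116/1466 ≈ 0.079127.
Under the Kimura two-parameter model, d = −½ ln(1 − 2P − Q) − ¼ ln(1 − 2Q).
1 − 2P − Q = 0.843111, giving −½ ln(0.843111) = 0.085328.
1 − 2Q = 0.841746, giving −¼ ln(0.841746) = 0.043069.
d = 0.085328 + 0.043069 = 0.128397.

0.13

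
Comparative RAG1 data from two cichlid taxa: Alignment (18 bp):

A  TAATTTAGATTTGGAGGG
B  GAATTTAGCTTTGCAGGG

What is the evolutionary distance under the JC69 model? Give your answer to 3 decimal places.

The sequences differ at 3 of 18 sites (1, 9, 14), so p = 3/18 ≈ 0.166667.
d = −(3/4) ln(1 − 4p/3) = −0.75 ln(1 − 0.222223) = −0.75 ln(0.777777)
  = −0.75 × (-0.251315) = 0.188486 substitutions/site.

0.188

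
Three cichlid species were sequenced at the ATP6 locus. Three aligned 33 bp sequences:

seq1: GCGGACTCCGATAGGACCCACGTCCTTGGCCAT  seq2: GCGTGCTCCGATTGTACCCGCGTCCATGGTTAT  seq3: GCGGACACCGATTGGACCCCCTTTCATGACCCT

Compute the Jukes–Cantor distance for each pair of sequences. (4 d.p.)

seq1–seq2: 8/33 sites differ → p ≈ 0.242424, d = −0.75 ln(1 − 0.323232) = 0.292820 ≈ 0.2928.
seq1–seq3: 8/33 sites differ → p ≈ 0.242424, d = −0.75 ln(1 − 0.323232) = 0.292820 ≈ 0.2928.
seq2–seq3: 11/33 sites differ → p ≈ 0.333333, d = −0.75 ln(1 − 0.444444) = 0.440839 ≈ 0.4408.

d(seq1,seq2) = 0.2928, d(seq1,seq3) = 0.2928, d(seq2,seq3) = 0.4408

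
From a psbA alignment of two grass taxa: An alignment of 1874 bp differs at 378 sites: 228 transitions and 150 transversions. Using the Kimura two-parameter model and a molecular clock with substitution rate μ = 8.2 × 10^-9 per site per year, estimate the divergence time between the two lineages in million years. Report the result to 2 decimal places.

P = 228/1874 ≈ 0.121665 and Q = 150/1874 ≈ 0.080043.
Under the Kimura two-parameter model, d = −½ ln(1 − 2P − Q) − ¼ ln(1 − 2Q).
1 − 2P − Q = 0.676627, giving −½ ln(0.676627) = 0.195318.
1 − 2Q = 0.839914, giving −¼ ln(0.839914) = 0.043614.
d = 0.195318 + 0.043614 = 0.238932.
Under a molecular clock d = 2μt, so t = d/(2μ) = 0.238932 / (2 × 8.2 × 10^-9) = 14.57 million years.

14.57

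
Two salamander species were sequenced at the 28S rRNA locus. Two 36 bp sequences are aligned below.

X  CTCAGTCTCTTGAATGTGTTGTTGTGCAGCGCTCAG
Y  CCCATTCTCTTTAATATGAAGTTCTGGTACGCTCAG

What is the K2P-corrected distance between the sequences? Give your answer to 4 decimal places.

Of 36 sites, 3 differences are transitions and 7 are transversions, so P = 3/36 ≈ 0.083333 and Q = 7/36 ≈ 0.194444.
Under the Kimura two-parameter model, d = −½ ln(1 − 2P − Q) − ¼ ln(1 − 2Q).
1 − 2P − Q = 0.63889, giving −½ ln(0.63889) = 0.224011.
1 − 2Q = 0.611112, giving −¼ ln(0.611112) = 0.123119.
d = 0.224011 + 0.123119 = 0.347130.

0.3471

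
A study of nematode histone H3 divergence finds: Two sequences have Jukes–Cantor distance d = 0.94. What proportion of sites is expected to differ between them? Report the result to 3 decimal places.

p = (3/4)(1 − e^(−4d/3)) = 0.75 × (1 − e^(-1.253333)) = 0.75 × (1 − 0.285551) = 0.535837.

0.536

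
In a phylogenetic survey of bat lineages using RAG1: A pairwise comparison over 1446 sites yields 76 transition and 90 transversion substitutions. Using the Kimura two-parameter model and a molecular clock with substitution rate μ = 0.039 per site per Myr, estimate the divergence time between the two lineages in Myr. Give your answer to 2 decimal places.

P = 76/1446 ≈ 0.052559 and Q = 90/1446 ≈ 0.062241.
Under the Kimura two-parameter model, d = −½ ln(1 − 2P − Q) − ¼ ln(1 − 2Q).
1 − 2P − Q = 0.832641, giving −½ ln(0.832641) = 0.091576.
1 − 2Q = 0.875518, giving −¼ ln(0.875518) = 0.033235.
d = 0.091576 + 0.033235 = 0.124811.
Under a molecular clock d = 2μt, so t = d/(2μ) = 0.124811 / (2 × 0.039) = 1.60 Myr.

1.60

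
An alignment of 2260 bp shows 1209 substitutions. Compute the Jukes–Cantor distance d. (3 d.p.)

p = 1209/2260 ≈ 0.534956.
d = −(3/4) ln(1 − 4p/3) = −0.75 ln(1 − 0.713275) = −0.75 ln(0.286725)
  = −0.75 × (-1.249232) = 0.936924 substitutions/site.

0.937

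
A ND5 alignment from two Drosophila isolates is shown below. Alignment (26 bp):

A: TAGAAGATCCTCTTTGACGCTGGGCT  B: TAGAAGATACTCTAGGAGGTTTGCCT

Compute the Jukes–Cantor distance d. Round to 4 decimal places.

The sequences differ at 7 of 26 sites (9, 14, 15, 18, 20, 22, 24), so p = 7/26 ≈ 0.269231.
d = −(3/4) ln(1 − 4p/3) = −0.75 ln(1 − 0.358975) = −0.75 ln(0.641025)
  = −0.75 × (-0.444687) = 0.333515 substitutions/site.

0.3335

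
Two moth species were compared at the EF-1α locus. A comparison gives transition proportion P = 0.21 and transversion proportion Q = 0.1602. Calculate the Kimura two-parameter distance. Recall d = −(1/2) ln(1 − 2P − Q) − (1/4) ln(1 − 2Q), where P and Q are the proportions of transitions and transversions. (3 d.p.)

0.531

Under the Kimura two-parameter model, d = −½ ln(1 − 2P − Q) − ¼ ln(1 − 2Q).
1 − 2P − Q = 0.4198, giving −½ ln(0.4198) = 0.433988.
1 − 2Q = 0.6796, giving −¼ ln(0.6796) = 0.096563.
d = 0.433988 + 0.096563 = 0.530551.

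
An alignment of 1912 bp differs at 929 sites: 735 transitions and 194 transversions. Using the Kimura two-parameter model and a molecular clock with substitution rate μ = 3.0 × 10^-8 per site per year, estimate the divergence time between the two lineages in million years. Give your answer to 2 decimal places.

17.97

P = 735/1912 ≈ 0.384414 and Q = 194/1912 ≈ 0.101464.
Under the Kimura two-parameter model, d = −½ ln(1 − 2P − Q) − ¼ ln(1 − 2Q).
1 − 2P − Q = 0.129708, giving −½ ln(0.129708) = 1.021235.
1 − 2Q = 0.797072, giving −¼ ln(0.797072) = 0.056703.
d = 1.021235 + 0.056703 = 1.077938.
Under a molecular clock d = 2μt, so t = d/(2μ) = 1.077938 / (2 × 3.0 × 10^-8) = 17.97 million years.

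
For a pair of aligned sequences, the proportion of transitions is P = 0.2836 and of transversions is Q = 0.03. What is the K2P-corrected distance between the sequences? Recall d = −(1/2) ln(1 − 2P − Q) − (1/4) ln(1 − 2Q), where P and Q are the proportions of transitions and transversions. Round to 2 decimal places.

Under the Kimura two-parameter model, d = −½ ln(1 − 2P − Q) − ¼ ln(1 − 2Q).
1 − 2P − Q = 0.4028, giving −½ ln(0.4028) = 0.454658.
1 − 2Q = 0.94, giving −¼ ln(0.94) = 0.015469.
d = 0.454658 + 0.015469 = 0.470127.

0.47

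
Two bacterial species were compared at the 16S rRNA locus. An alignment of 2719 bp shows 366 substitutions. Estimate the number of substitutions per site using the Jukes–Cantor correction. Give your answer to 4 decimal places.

p = 366/2719 ≈ 0.134608.
d = −(3/4) ln(1 − 4p/3) = −0.75 ln(1 − 0.179477) = −0.75 ln(0.820523)
  = −0.75 × (-0.197813) = 0.148360 substitutions/site.

0.1484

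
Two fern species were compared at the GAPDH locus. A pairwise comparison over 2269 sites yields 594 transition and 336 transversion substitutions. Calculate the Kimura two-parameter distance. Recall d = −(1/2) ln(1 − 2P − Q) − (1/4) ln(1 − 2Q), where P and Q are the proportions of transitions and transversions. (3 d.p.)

0.645

P = 594/2269 ≈ 0.261789 and Q = 336/2269 ≈ 0.148083.
Under the Kimura two-parameter model, d = −½ ln(1 − 2P − Q) − ¼ ln(1 − 2Q).
1 − 2P − Q = 0.328339, giving −½ ln(0.328339) = 0.556854.
1 − 2Q = 0.703834, giving −¼ ln(0.703834) = 0.087803.
d = 0.556854 + 0.087803 = 0.644657.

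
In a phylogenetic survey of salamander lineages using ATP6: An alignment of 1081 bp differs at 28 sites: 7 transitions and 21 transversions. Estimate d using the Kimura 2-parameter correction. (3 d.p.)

P = 7/1081 ≈ 0.006475 and Q = 21/1081 ≈ 0.019426.
Under the Kimura two-parameter model, d = −½ ln(1 − 2P − Q) − ¼ ln(1 − 2Q).
1 − 2P − Q = 0.967624, giving −½ ln(0.967624) = 0.016456.
1 − 2Q = 0.961148, giving −¼ ln(0.961148) = 0.009907.
d = 0.016456 + 0.009907 = 0.026363.

0.026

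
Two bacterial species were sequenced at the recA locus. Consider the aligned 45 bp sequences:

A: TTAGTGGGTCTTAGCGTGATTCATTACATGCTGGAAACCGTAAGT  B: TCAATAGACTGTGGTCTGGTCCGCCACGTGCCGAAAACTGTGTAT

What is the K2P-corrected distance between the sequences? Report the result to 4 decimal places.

Of 45 sites, 19 differences are transitions and 3 are transversions, so P = 19/45 ≈ 0.422222 and Q = 3/45 ≈ 0.066667.
Under the Kimura two-parameter model, d = −½ ln(1 − 2P − Q) − ¼ ln(1 − 2Q).
1 − 2P − Q = 0.088889, giving −½ ln(0.088889) = 1.210183.
1 − 2Q = 0.866666, giving −¼ ln(0.866666) = 0.035775.
d = 1.210183 + 0.035775 = 1.245958.

1.2460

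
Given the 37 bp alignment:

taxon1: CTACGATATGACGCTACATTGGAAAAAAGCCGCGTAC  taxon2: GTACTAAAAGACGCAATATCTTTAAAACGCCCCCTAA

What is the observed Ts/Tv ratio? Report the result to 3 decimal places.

0.167

Transitions are A↔G and C↔T; transversions are all other mismatches.
Transitions: 2. Transversions: 12.
R = 2/12 = 0.166666… ≈ 0.167 (to 3 d.p.).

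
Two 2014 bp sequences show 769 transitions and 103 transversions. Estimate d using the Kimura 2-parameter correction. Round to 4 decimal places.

0.8701

P = 769/2014 ≈ 0.381827 and Q = 103/2014 ≈ 0.051142.
Under the Kimura two-parameter model, d = −½ ln(1 − 2P − Q) − ¼ ln(1 − 2Q).
1 − 2P − Q = 0.185204, giving −½ ln(0.185204) = 0.843149.
1 − 2Q = 0.897716, giving −¼ ln(0.897716) = 0.026975.
d = 0.843149 + 0.026975 = 0.870124.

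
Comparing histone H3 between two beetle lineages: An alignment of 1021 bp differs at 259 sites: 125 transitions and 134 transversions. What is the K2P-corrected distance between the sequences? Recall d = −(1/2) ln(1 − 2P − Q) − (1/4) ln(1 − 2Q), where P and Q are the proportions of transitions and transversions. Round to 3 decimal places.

0.312

P = 125/1021 ≈ 0.122429 and Q = 134/1021 ≈ 0.131244.
Under the Kimura two-parameter model, d = −½ ln(1 − 2P − Q) − ¼ ln(1 − 2Q).
1 − 2P − Q = 0.623898, giving −½ ln(0.623898) = 0.235884.
1 − 2Q = 0.737512, giving −¼ ln(0.737512) = 0.076118.
d = 0.235884 + 0.076118 = 0.312002.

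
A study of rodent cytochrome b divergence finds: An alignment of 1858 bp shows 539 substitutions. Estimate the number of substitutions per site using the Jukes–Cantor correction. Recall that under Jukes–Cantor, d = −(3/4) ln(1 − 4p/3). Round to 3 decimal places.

0.367

p = 539/1858 ≈ 0.290097.
d = −(3/4) ln(1 − 4p/3) = −0.75 ln(1 − 0.386796) = −0.75 ln(0.613204)
  = −0.75 × (-0.489058) = 0.366794 substitutions/site.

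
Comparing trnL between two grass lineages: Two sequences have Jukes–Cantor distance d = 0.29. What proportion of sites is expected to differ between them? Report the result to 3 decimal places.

p = (3/4)(1 − e^(−4d/3)) = 0.75 × (1 − e^(-0.386667)) = 0.75 × (1 − 0.679317) = 0.240512.

0.241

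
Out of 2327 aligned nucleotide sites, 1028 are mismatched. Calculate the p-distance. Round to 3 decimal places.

0.442

p = 1028/2327 = 0.441770… ≈ 0.442 (to 3 d.p.).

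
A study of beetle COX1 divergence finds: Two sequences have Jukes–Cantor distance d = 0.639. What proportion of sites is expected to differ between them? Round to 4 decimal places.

0.4301

p = (3/4)(1 − e^(−4d/3)) = 0.75 × (1 − e^(-0.852)) = 0.75 × (1 − 0.426561) = 0.430079.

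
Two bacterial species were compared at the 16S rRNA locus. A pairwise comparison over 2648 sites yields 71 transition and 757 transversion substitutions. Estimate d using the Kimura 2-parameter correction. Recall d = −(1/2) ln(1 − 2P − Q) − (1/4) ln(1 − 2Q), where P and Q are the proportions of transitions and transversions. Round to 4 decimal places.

0.4194

P = 71/2648 ≈ 0.026813 and Q = 757/2648 ≈ 0.285876.
Under the Kimura two-parameter model, d = −½ ln(1 − 2P − Q) − ¼ ln(1 − 2Q).
1 − 2P − Q = 0.660498, giving −½ ln(0.660498) = 0.207381.
1 − 2Q = 0.428248, giving −¼ ln(0.428248) = 0.212013.
d = 0.207381 + 0.212013 = 0.419394.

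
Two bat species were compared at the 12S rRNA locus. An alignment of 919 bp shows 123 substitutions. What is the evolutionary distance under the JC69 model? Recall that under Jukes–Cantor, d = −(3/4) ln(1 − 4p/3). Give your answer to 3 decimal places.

p = 123/919 ≈ 0.133841.
d = −(3/4) ln(1 − 4p/3) = −0.75 ln(1 − 0.178455) = −0.75 ln(0.821545)
  = −0.75 × (-0.196569) = 0.147427 substitutions/site.

0.147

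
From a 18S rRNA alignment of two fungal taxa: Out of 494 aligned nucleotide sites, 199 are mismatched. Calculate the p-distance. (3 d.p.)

0.403

p = 199/494 = 0.402834… ≈ 0.403 (to 3 d.p.).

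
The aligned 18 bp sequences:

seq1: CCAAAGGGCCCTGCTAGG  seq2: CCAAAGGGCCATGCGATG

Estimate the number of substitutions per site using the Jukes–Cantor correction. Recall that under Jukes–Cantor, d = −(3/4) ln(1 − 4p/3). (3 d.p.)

0.188

The sequences differ at 3 of 18 sites (11, 15, 17), so p = 3/18 ≈ 0.166667.
d = −(3/4) ln(1 − 4p/3) = −0.75 ln(1 − 0.222223) = −0.75 ln(0.777777)
  = −0.75 × (-0.251315) = 0.188486 substitutions/site.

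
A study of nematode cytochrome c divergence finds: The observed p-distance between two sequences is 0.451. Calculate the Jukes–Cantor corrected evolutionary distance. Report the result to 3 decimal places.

0.690

d = −(3/4) ln(1 − 4p/3) = −0.75 ln(1 − 0.601333) = −0.75 ln(0.398667)
  = −0.75 × (-0.919629) = 0.689722 substitutions/site.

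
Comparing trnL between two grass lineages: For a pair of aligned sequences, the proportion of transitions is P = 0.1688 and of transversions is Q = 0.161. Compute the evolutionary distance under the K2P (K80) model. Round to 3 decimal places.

0.442

Under the Kimura two-parameter model, d = −½ ln(1 − 2P − Q) − ¼ ln(1 − 2Q).
1 − 2P − Q = 0.5014, giving −½ ln(0.5014) = 0.345176.
1 − 2Q = 0.678, giving −¼ ln(0.678) = 0.097152.
d = 0.345176 + 0.097152 = 0.442328.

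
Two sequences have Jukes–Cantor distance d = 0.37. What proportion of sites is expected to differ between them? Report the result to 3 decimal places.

p = (3/4)(1 − e^(−4d/3)) = 0.75 × (1 − e^(-0.493333)) = 0.75 × (1 − 0.610588) = 0.292059.

0.292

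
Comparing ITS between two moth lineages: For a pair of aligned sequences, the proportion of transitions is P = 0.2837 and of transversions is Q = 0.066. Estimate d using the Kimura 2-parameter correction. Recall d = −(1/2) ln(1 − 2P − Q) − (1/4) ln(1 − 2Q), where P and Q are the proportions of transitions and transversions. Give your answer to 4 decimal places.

Under the Kimura two-parameter model, d = −½ ln(1 − 2P − Q) − ¼ ln(1 − 2Q).
1 − 2P − Q = 0.3666, giving −½ ln(0.3666) = 0.501742.
1 − 2Q = 0.868, giving −¼ ln(0.868) = 0.035391.
d = 0.501742 + 0.035391 = 0.537133.

0.5371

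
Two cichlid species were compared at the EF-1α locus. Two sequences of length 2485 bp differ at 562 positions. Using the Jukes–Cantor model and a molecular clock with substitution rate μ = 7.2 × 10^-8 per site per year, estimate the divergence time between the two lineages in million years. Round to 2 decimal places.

p = 562/2485 ≈ 0.226157.
d = −(3/4) ln(1 − 4p/3) = −0.75 ln(1 − 0.301543) = −0.75 ln(0.698457)
  = −0.75 × (-0.358882) = 0.269162 substitutions/site.
Under a molecular clock d = 2μt, so t = d/(2μ) = 0.269162 / (2 × 7.2 × 10^-8) = 1.87 million years.

1.87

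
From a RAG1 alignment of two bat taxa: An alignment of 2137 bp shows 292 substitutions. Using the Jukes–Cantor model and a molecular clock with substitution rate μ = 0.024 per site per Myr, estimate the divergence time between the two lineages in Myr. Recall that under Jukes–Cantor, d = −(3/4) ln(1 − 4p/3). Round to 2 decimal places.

p = 292/2137 ≈ 0.13664.
d = −(3/4) ln(1 − 4p/3) = −0.75 ln(1 − 0.182187) = −0.75 ln(0.817813)
  = −0.75 × (-0.201122) = 0.150842 substitutions/site.
Under a molecular clock d = 2μt, so t = d/(2μ) = 0.150842 / (2 × 0.024) = 3.14 Myr.

3.14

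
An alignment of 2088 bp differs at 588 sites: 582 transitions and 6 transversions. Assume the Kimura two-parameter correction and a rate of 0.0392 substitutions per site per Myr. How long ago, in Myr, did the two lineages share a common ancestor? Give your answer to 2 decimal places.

P = 582/2088 ≈ 0.278736 and Q = 6/2088 ≈ 0.002874.
Under the Kimura two-parameter model, d = −½ ln(1 − 2P − Q) − ¼ ln(1 − 2Q).
1 − 2P − Q = 0.439654, giving −½ ln(0.439654) = 0.410884.
1 − 2Q = 0.994252, giving −¼ ln(0.994252) = 0.001441.
d = 0.410884 + 0.001441 = 0.412325.
Under a molecular clock d = 2μt, so t = d/(2μ) = 0.412325 / (2 × 0.0392) = 5.26 Myr.

5.26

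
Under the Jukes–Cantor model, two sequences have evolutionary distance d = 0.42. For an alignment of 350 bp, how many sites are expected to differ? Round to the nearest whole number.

Invert JC69: p = (3/4)(1 − e^(−4d/3)) = 0.75 × (1 − e^(-0.56)) = 0.75 × (1 − 0.571209) = 0.321593.
Expected differing sites = pL ≈ 0.321593 × 350 = 112.55755 ≈ 113.

113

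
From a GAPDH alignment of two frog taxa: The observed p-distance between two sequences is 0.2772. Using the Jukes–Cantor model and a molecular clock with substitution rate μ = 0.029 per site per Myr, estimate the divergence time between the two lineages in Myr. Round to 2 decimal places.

5.97

d = −(3/4) ln(1 − 4p/3) = −0.75 ln(1 − 0.3696) = −0.75 ln(0.6304)
  = −0.75 × (-0.461401) = 0.346051 substitutions/site.
Under a molecular clock d = 2μt, so t = d/(2μ) = 0.346051 / (2 × 0.029) = 5.97 Myr.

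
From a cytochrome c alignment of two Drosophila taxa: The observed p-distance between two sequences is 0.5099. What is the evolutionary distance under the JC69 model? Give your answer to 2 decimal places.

d = −(3/4) ln(1 − 4p/3) = −0.75 ln(1 − 0.679867) = −0.75 ln(0.320133)
  = −0.75 × (-1.139019) = 0.854264 substitutions/site.

0.85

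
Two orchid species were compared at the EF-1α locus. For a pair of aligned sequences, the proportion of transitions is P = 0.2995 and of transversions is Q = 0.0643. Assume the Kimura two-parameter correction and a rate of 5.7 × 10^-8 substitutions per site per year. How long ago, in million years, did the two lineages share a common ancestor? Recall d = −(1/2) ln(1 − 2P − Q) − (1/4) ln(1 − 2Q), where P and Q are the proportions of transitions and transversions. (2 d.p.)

5.08

Under the Kimura two-parameter model, d = −½ ln(1 − 2P − Q) − ¼ ln(1 − 2Q).
1 − 2P − Q = 0.3367, giving −½ ln(0.3367) = 0.544281.
1 − 2Q = 0.8714, giving −¼ ln(0.8714) = 0.034414.
d = 0.544281 + 0.034414 = 0.578695.
Under a molecular clock d = 2μt, so t = d/(2μ) = 0.578695 / (2 × 5.7 × 10^-8) = 5.08 million years.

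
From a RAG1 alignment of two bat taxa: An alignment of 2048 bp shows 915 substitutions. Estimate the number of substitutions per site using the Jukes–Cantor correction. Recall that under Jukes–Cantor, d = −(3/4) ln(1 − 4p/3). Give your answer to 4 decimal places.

0.6792

p = 915/2048 ≈ 0.446777.
d = −(3/4) ln(1 − 4p/3) = −0.75 ln(1 − 0.595703) = −0.75 ln(0.404297)
  = −0.75 × (-0.905606) = 0.679205 substitutions/site.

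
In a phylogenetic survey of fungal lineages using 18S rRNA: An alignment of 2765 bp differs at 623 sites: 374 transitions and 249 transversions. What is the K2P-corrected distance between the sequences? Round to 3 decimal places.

P = 374/2765 ≈ 0.135262 and Q = 249/2765 ≈ 0.090054.
Under the Kimura two-parameter model, d = −½ ln(1 − 2P − Q) − ¼ ln(1 − 2Q).
1 − 2P − Q = 0.639422, giving −½ ln(0.639422) = 0.223595.
1 − 2Q = 0.819892, giving −¼ ln(0.819892) = 0.049646.
d = 0.223595 + 0.049646 = 0.273241.

0.273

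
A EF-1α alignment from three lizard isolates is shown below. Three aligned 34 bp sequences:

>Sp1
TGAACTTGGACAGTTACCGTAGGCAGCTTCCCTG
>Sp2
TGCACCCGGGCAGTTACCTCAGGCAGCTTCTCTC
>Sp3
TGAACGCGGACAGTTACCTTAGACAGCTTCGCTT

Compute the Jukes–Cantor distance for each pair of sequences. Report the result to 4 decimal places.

d(Sp1,Sp2) = 0.2824, d(Sp1,Sp3) = 0.2012, d(Sp2,Sp3) = 0.2407

Sp1–Sp2: 8/34 sites differ → p ≈ 0.235294, d = −0.75 ln(1 − 0.313725) = 0.282358 ≈ 0.2824.
Sp1–Sp3: 6/34 sites differ → p ≈ 0.176471, d = −0.75 ln(1 − 0.235295) = 0.201199 ≈ 0.2012.
Sp2–Sp3: 7/34 sites differ → p ≈ 0.205882, d = −0.75 ln(1 − 0.274509) = 0.240680 ≈ 0.2407.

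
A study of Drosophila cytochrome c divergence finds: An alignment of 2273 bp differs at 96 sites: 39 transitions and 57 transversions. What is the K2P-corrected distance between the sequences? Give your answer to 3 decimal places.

0.043

P = 39/2273 ≈ 0.017158 and Q = 57/2273 ≈ 0.025077.
Under the Kimura two-parameter model, d = −½ ln(1 − 2P − Q) − ¼ ln(1 − 2Q).
1 − 2P − Q = 0.940607, giving −½ ln(0.940607) = 0.030615.
1 − 2Q = 0.949846, giving −¼ ln(0.949846) = 0.012864.
d = 0.030615 + 0.012864 = 0.043479.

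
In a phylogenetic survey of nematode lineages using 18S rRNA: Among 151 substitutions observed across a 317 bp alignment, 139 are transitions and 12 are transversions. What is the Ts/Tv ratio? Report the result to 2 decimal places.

R = 139/12 = 11.583333… ≈ 11.58 (to 2 d.p.).

11.58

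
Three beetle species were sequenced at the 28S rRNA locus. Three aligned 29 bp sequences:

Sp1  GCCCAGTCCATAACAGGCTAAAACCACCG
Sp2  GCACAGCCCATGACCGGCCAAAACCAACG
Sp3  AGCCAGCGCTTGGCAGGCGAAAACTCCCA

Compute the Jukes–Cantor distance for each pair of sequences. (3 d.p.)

d(Sp1,Sp2) = 0.242, d(Sp1,Sp3) = 0.529, d(Sp2,Sp3) = 0.602

Sp1–Sp2: 6/29 sites differ → p ≈ 0.206897, d = −0.75 ln(1 − 0.275863) = 0.242081 ≈ 0.242.
Sp1–Sp3: 11/29 sites differ → p ≈ 0.37931, d = −0.75 ln(1 − 0.505747) = 0.528531 ≈ 0.529.
Sp2–Sp3: 12/29 sites differ → p ≈ 0.413793, d = −0.75 ln(1 − 0.551724) = 0.601760 ≈ 0.602.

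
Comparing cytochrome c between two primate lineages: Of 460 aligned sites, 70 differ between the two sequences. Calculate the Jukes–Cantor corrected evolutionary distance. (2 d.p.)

0.17

p = 70/460 ≈ 0.152174.
d = −(3/4) ln(1 − 4p/3) = −0.75 ln(1 − 0.202899) = −0.75 ln(0.797101)
  = −0.75 × (-0.226774) = 0.170081 substitutions/site.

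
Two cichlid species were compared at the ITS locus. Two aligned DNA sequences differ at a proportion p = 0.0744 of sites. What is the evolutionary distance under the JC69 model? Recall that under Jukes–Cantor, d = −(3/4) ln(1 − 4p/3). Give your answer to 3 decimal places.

0.078

d = −(3/4) ln(1 − 4p/3) = −0.75 ln(1 − 0.0992) = −0.75 ln(0.9008)
  = −0.75 × (-0.104472) = 0.078354 substitutions/site.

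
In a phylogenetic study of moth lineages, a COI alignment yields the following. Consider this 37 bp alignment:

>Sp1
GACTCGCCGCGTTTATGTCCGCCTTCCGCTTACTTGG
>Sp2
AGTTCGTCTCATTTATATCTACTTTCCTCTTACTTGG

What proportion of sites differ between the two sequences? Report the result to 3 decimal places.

The sequences differ at 11 of 37 positions.
p = 11/37 = 0.297297… ≈ 0.297 (to 3 d.p.).

0.297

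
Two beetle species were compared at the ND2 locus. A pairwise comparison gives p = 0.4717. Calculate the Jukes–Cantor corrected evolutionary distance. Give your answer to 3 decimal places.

0.744

d = −(3/4) ln(1 − 4p/3) = −0.75 ln(1 − 0.628933) = −0.75 ln(0.371067)
  = −0.75 × (-0.991373) = 0.743530 substitutions/site.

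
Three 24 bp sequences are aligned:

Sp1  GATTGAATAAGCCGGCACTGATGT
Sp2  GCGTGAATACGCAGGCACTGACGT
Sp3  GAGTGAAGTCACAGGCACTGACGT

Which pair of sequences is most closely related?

Sp2 and Sp3

Sp1–Sp2: 5/24 differ, p = 0.208, d = 0.244.
Sp1–Sp3: 7/24 differ, p = 0.292, d = 0.369.
Sp2–Sp3: 4/24 differ, p = 0.167, d = 0.188.
The smallest distance is between Sp2 and Sp3.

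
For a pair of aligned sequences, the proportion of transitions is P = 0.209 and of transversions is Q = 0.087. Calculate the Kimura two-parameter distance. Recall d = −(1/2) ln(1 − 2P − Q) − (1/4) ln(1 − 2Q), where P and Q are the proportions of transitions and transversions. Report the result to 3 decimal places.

Under the Kimura two-parameter model, d = −½ ln(1 − 2P − Q) − ¼ ln(1 − 2Q).
1 − 2P − Q = 0.495, giving −½ ln(0.495) = 0.351599.
1 − 2Q = 0.826, giving −¼ ln(0.826) = 0.047790.
d = 0.351599 + 0.047790 = 0.399389.

0.399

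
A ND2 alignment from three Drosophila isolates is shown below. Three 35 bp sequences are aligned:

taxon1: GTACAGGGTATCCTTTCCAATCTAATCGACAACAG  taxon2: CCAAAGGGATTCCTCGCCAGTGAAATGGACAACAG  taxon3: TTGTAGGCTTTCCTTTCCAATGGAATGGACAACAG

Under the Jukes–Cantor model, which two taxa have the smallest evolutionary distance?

taxon1 and taxon3

taxon1–taxon2: 11/35 differ, p = 0.314, d = 0.407.
taxon1–taxon3: 8/35 differ, p = 0.229, d = 0.273.
taxon2–taxon3: 10/35 differ, p = 0.286, d = 0.360.
The smallest distance is between taxon1 and taxon3.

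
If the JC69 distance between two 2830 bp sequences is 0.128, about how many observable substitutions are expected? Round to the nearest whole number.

333

Invert JC69: p = (3/4)(1 − e^(−4d/3)) = 0.75 × (1 − e^(-0.170667)) = 0.75 × (1 − 0.843102) = 0.117674.
Expected differing sites = pL ≈ 0.117674 × 2830 = 333.01742 ≈ 333.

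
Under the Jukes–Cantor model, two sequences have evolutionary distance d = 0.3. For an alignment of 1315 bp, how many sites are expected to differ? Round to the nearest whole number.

325

Invert JC69: p = (3/4)(1 − e^(−4d/3)) = 0.75 × (1 − e^(-0.4)) = 0.75 × (1 − 0.670320) = 0.247260.
Expected differing sites = pL ≈ 0.247260 × 1315 = 325.1469 ≈ 325.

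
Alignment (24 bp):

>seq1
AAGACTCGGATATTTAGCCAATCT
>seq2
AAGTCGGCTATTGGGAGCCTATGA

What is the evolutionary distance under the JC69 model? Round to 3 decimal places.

0.824

The sequences differ at 12 of 24 sites, so p = 12/24 = 0.5.
d = −(3/4) ln(1 − 4p/3) = −0.75 ln(1 − 0.666667) = −0.75 ln(0.333333)
  = −0.75 × (-1.098613) = 0.823960 substitutions/site.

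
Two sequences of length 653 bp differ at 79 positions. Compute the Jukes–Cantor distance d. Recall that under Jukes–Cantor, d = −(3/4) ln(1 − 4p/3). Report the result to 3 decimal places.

p = 79/653 ≈ 0.12098.
d = −(3/4) ln(1 − 4p/3) = −0.75 ln(1 − 0.161307) = −0.75 ln(0.838693)
  = −0.75 × (-0.175911) = 0.131933 substitutions/site.

0.132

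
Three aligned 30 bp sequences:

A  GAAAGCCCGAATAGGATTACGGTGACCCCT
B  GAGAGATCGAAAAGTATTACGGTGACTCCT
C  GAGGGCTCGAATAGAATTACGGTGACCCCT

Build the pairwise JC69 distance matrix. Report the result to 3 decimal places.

A–B: 6/30 sites differ → p = 0.2, d = −0.75 ln(1 − 0.266667) = 0.232617 ≈ 0.233.
A–C: 4/30 sites differ → p ≈ 0.133333, d = −0.75 ln(1 − 0.177777) = 0.146808 ≈ 0.147.
B–C: 5/30 sites differ → p ≈ 0.166667, d = −0.75 ln(1 − 0.222223) = 0.188487 ≈ 0.188.

d(A,B) = 0.233, d(A,C) = 0.147, d(B,C) = 0.188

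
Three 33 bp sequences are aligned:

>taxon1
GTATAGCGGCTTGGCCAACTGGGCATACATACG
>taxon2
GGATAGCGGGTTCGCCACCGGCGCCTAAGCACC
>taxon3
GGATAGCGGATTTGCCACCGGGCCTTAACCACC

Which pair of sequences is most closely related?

taxon2 and taxon3

taxon1–taxon2: 11/33 differ, p = 0.333, d = 0.441.
taxon1–taxon3: 11/33 differ, p = 0.333, d = 0.441.
taxon2–taxon3: 6/33 differ, p = 0.182, d = 0.208.
The smallest distance is between taxon2 and taxon3.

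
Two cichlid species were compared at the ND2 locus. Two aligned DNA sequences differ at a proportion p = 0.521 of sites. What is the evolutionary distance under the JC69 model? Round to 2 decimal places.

d = −(3/4) ln(1 − 4p/3) = −0.75 ln(1 − 0.694667) = −0.75 ln(0.305333)
  = −0.75 × (-1.186352) = 0.889764 substitutions/site.

0.89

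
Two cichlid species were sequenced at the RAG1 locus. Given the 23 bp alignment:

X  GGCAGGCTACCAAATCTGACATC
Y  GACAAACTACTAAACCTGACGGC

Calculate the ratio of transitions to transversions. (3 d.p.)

Transitions are A↔G and C↔T; transversions are all other mismatches.
Transitions: 6. Transversions: 1.
R = 6/1 = 6.000.

6.000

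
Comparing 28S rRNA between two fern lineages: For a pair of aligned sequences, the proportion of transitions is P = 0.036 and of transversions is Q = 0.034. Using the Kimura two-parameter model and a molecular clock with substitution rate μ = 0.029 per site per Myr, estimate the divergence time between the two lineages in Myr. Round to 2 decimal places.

Under the Kimura two-parameter model, d = −½ ln(1 − 2P − Q) − ¼ ln(1 − 2Q).
1 − 2P − Q = 0.894, giving −½ ln(0.894) = 0.056025.
1 − 2Q = 0.932, giving −¼ ln(0.932) = 0.017606.
d = 0.056025 + 0.017606 = 0.073631.
Under a molecular clock d = 2μt, so t = d/(2μ) = 0.073631 / (2 × 0.029) = 1.27 Myr.

1.27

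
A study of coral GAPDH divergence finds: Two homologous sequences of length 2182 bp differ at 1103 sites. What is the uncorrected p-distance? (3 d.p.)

p = 1103/2182 = 0.505499… ≈ 0.505 (to 3 d.p.).

0.505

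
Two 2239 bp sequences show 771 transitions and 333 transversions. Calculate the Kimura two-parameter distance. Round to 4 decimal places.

0.9966

P = 771/2239 ≈ 0.34435 and Q = 333/2239 ≈ 0.148727.
Under the Kimura two-parameter model, d = −½ ln(1 − 2P − Q) − ¼ ln(1 − 2Q).
1 − 2P − Q = 0.162573, giving −½ ln(0.162573) = 0.908314.
1 − 2Q = 0.702546, giving −¼ ln(0.702546) = 0.088261.
d = 0.908314 + 0.088261 = 0.996575.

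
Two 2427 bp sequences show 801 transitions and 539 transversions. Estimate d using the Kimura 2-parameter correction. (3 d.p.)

P = 801/2427 ≈ 0.330037 and Q = 539/2427 ≈ 0.222085.
Under the Kimura two-parameter model, d = −½ ln(1 − 2P − Q) − ¼ ln(1 − 2Q).
1 − 2P − Q = 0.117841, giving −½ ln(0.117841) = 1.069210.
1 − 2Q = 0.55583, giving −¼ ln(0.55583) = 0.146823.
d = 1.069210 + 0.146823 = 1.216033.

1.216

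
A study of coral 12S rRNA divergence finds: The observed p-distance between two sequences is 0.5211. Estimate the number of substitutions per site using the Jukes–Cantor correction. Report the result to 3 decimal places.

0.890

d = −(3/4) ln(1 − 4p/3) = −0.75 ln(1 − 0.6948) = −0.75 ln(0.3052)
  = −0.75 × (-1.186788) = 0.890091 substitutions/site.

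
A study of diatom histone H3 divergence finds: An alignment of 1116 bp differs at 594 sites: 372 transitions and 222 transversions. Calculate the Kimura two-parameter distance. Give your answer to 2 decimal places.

P = 372/1116 ≈ 0.333333 and Q = 222/1116 ≈ 0.198925.
Under the Kimura two-parameter model, d = −½ ln(1 − 2P − Q) − ¼ ln(1 − 2Q).
1 − 2P − Q = 0.134409, giving −½ ln(0.134409) = 1.003434.
1 − 2Q = 0.60215, giving −¼ ln(0.60215) = 0.126812.
d = 1.003434 + 0.126812 = 1.130246.

1.13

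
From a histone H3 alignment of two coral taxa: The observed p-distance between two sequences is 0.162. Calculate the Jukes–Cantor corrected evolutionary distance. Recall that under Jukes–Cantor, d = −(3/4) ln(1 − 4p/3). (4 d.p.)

0.1825

d = −(3/4) ln(1 − 4p/3) = −0.75 ln(1 − 0.216) = −0.75 ln(0.784)
  = −0.75 × (-0.243346) = 0.182510 substitutions/site.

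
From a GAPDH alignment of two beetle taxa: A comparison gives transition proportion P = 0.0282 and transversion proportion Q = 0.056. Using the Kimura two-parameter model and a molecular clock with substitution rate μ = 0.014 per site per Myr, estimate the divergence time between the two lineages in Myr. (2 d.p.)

Under the Kimura two-parameter model, d = −½ ln(1 − 2P − Q) − ¼ ln(1 − 2Q).
1 − 2P − Q = 0.8876, giving −½ ln(0.8876) = 0.059617.
1 − 2Q = 0.888, giving −¼ ln(0.888) = 0.029696.
d = 0.059617 + 0.029696 = 0.089313.
Under a molecular clock d = 2μt, so t = d/(2μ) = 0.089313 / (2 × 0.014) = 3.19 Myr.

3.19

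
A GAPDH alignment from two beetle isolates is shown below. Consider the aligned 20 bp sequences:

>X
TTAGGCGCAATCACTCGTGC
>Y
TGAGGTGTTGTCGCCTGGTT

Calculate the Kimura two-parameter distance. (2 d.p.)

1.28

Of 20 sites, 7 differences are transitions and 4 are transversions, so P = 7/20 = 0.35 and Q = 4/20 = 0.2.
Under the Kimura two-parameter model, d = −½ ln(1 − 2P − Q) − ¼ ln(1 − 2Q).
1 − 2P − Q = 0.1, giving −½ ln(0.1) = 1.151293.
1 − 2Q = 0.6, giving −¼ ln(0.6) = 0.127706.
d = 1.151293 + 0.127706 = 1.278999.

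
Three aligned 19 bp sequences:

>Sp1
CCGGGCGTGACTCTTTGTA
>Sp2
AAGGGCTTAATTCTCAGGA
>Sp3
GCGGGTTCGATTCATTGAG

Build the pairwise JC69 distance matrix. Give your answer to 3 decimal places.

d(Sp1,Sp2) = 0.618, d(Sp1,Sp3) = 0.618, d(Sp2,Sp3) = 0.907

Sp1–Sp2: 8/19 sites differ → p ≈ 0.421053, d = −0.75 ln(1 − 0.561404) = 0.618132 ≈ 0.618.
Sp1–Sp3: 8/19 sites differ → p ≈ 0.421053, d = −0.75 ln(1 − 0.561404) = 0.618132 ≈ 0.618.
Sp2–Sp3: 10/19 sites differ → p ≈ 0.526316, d = −0.75 ln(1 − 0.701755) = 0.907380 ≈ 0.907.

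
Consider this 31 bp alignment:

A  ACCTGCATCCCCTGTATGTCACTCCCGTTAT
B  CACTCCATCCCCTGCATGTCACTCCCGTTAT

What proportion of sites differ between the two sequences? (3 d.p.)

0.129

The sequences differ at 4 of 31 positions (sites 1, 2, 5, 15).
p = 4/31 = 0.129032… ≈ 0.129 (to 3 d.p.).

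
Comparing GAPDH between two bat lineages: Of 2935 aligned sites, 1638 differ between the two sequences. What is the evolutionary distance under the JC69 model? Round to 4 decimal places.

p = 1638/2935 ≈ 0.558092.
d = −(3/4) ln(1 − 4p/3) = −0.75 ln(1 − 0.744123) = −0.75 ln(0.255877)
  = −0.75 × (-1.363058) = 1.022294 substitutions/site.

1.0223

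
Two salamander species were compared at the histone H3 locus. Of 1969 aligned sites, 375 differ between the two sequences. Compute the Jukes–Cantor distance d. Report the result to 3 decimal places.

p = 375/1969 ≈ 0.190452.
d = −(3/4) ln(1 − 4p/3) = −0.75 ln(1 − 0.253936) = −0.75 ln(0.746064)
  = −0.75 × (-0.292944) = 0.219708 substitutions/site.

0.220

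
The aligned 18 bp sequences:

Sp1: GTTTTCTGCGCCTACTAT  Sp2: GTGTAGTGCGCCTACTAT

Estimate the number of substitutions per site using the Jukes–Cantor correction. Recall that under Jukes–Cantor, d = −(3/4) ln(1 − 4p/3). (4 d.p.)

The sequences differ at 3 of 18 sites (3, 5, 6), so p = 3/18 ≈ 0.166667.
d = −(3/4) ln(1 − 4p/3) = −0.75 ln(1 − 0.222223) = −0.75 ln(0.777777)
  = −0.75 × (-0.251315) = 0.188486 substitutions/site.

0.1885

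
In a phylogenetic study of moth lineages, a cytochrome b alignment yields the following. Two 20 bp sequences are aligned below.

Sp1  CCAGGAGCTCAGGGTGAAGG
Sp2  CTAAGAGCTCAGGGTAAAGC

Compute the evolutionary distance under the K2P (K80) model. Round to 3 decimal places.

Of 20 sites, 3 differences are transitions and 1 are transversions, so P = 3/20 = 0.15 and Q = 1/20 = 0.05.
Under the Kimura two-parameter model, d = −½ ln(1 − 2P − Q) − ¼ ln(1 − 2Q).
1 − 2P − Q = 0.65, giving −½ ln(0.65) = 0.215391.
1 − 2Q = 0.9, giving −¼ ln(0.9) = 0.026340.
d = 0.215391 + 0.026340 = 0.241731.

0.242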